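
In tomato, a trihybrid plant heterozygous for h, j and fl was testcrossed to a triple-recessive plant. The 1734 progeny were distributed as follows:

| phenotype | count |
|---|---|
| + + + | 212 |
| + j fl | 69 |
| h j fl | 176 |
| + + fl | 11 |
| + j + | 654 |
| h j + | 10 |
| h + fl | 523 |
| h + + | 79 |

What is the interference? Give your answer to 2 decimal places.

0.47

The two most frequent reciprocal classes, + j + and h + fl, are the parental types, so the F1 was + j + / h + fl.
The two rarest classes, h j + and + + fl, are the double crossovers. Comparing them with the parentals, only the h allele has switched, so h is the middle locus and the order is j – h – fl.
j–h: (388 + 21)/1734 = 0.2359; h–fl: (148 + 21)/1734 = 0.0975.
Expected DCO frequency = 0.2359 × 0.0975 ≈ 0.02300; observed = 21/1734 ≈ 0.01211.
Coefficient of coincidence = 0.01211/0.02300 ≈ 0.53; interference = 1 − 0.53 = 0.47.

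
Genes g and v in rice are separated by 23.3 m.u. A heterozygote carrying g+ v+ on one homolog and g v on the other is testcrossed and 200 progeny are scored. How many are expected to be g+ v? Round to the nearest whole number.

A map distance of 23.3 m.u. corresponds to a recombination frequency of 0.233.
The F1 is g+ v+ / g v, so g+ v is a recombinant gamete class with expected frequency r/2 = 0.233/2 = 0.1165.
Expected number = 0.1165 × 200 = 23.30 ≈ 23.

23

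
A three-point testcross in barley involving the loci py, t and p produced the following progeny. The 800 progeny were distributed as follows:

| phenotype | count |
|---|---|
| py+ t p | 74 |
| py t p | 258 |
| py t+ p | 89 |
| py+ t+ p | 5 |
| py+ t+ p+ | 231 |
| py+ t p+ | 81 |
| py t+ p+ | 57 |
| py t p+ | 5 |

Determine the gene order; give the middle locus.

The two most frequent reciprocal classes, py t p and py+ t+ p+, are the parental types, so the F1 was py t p / py+ t+ p+.
The two rarest classes, py t p+ and py+ t+ p, are the double crossovers. Comparing them with the parentals, only the p allele has switched, so p is the middle locus and the order is t – p – py.

p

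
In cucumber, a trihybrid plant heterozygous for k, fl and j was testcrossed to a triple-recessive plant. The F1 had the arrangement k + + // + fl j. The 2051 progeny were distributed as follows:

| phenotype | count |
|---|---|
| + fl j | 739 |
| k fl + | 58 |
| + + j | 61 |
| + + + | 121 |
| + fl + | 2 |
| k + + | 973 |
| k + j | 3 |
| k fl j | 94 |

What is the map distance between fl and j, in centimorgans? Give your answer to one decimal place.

6.0 centimorgans

The two rarest classes, k + j and + fl +, are the double crossovers. Comparing them with the parentals, only the j allele has switched, so j is the middle locus and the order is k – j – fl.
Crossovers in the j–fl interval produce the single-crossover classes k fl + and + + j (58 + 61 = 119) plus the double crossovers (5).
RF(j–fl) = (119 + 5) / 2051 = 124/2051 = 0.0605 → 6.0 centimorgans.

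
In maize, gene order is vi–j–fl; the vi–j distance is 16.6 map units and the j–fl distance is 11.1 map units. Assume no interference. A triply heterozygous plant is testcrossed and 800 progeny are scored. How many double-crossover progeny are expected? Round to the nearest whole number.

Map distances give recombination frequencies of 0.166 and 0.111 for the two intervals.
With no interference, expected double-crossover frequency = 0.166 × 0.111 = 0.01843.
Expected number = 0.01843 × 800 = 14.74 ≈ 15.

15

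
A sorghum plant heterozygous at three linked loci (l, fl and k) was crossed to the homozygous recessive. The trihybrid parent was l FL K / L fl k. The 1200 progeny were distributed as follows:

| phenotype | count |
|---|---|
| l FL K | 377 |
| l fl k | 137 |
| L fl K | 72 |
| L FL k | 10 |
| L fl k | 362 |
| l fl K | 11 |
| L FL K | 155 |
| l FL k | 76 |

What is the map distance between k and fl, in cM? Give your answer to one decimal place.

The two rarest classes, l fl K and L FL k, are the double crossovers. Comparing them with the parentals, only the fl allele has switched, so fl is the middle locus and the order is k – fl – l.
Crossovers in the k–fl interval produce the single-crossover classes l FL k and L fl K (76 + 72 = 148) plus the double crossovers (21).
RF(k–fl) = (148 + 21) / 1200 = 169/1200 = 0.1408 → 14.1 cM.

14.1 cM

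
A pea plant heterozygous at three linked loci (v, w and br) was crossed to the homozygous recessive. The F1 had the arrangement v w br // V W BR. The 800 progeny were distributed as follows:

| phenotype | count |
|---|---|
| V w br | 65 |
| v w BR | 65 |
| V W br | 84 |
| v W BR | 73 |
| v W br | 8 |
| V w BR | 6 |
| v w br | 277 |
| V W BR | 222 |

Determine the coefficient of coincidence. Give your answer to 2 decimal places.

The two rarest classes, v W br and V w BR, are the double crossovers. Comparing them with the parentals, only the w allele has switched, so w is the middle locus and the order is br – w – v.
br–w: (149 + 14)/800 = 0.2037; w–v: (138 + 14)/800 = 0.1900.
Expected DCO frequency = 0.2037 × 0.1900 ≈ 0.03870; observed = 14/800 ≈ 0.01750.
Coefficient of coincidence = 0.01750/0.03870 ≈ 0.45.

0.45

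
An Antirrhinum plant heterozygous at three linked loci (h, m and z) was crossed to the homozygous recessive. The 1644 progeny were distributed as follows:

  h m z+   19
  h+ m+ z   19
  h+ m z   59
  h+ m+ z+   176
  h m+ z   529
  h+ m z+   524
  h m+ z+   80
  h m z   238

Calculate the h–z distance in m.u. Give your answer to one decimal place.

10.8 m.u.

The two most frequent reciprocal classes, h+ m z+ and h m+ z, are the parental types, so the F1 was h+ m z+ / h m+ z.
The two rarest classes, h m z+ and h+ m+ z, are the double crossovers. Comparing them with the parentals, only the h allele has switched, so h is the middle locus and the order is m – h – z.
Crossovers in the h–z interval produce the single-crossover classes h+ m z and h m+ z+ (59 + 80 = 139) plus the double crossovers (38).
RF(h–z) = (139 + 38) / 1644 = 177/1644 = 0.1077 → 10.8 m.u.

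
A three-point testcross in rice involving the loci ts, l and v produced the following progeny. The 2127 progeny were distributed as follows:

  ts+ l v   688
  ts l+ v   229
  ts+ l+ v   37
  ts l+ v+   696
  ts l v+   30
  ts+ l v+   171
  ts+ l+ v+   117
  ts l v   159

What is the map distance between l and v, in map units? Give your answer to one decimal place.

The two most frequent reciprocal classes, ts l+ v+ and ts+ l v, are the parental types, so the F1 was ts l+ v+ / ts+ l v.
The two rarest classes, ts l v+ and ts+ l+ v, are the double crossovers. Comparing them with the parentals, only the l allele has switched, so l is the middle locus and the order is ts – l – v.
Crossovers in the l–v interval produce the single-crossover classes ts l+ v and ts+ l v+ (229 + 171 = 400) plus the double crossovers (67).
RF(l–v) = (400 + 67) / 2127 = 467/2127 = 0.2196 → 22.0 map units.

22.0 map units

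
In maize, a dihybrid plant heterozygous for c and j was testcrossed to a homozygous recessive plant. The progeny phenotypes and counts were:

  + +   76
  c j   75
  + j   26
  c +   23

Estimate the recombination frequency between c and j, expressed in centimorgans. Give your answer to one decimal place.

24.5 centimorgans

The two most frequent classes, + + (76) and c j (75), are the parental types, so the F1 was + + / c j.
The recombinant classes are + j and c +: 26 + 23 = 49.
Recombination frequency = 49/200 = 0.2450 ≈ 24.5%, i.e. 24.5 centimorgans.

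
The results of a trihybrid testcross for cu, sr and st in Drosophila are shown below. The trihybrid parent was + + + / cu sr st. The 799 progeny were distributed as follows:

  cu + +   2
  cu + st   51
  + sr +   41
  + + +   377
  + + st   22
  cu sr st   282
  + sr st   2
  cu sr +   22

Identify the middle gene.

cu

The two rarest classes, cu + + and + sr st, are the double crossovers. Comparing them with the parentals, only the cu allele has switched, so cu is the middle locus and the order is sr – cu – st.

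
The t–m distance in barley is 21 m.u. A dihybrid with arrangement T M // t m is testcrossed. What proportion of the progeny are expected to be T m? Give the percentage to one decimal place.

10.5%

A map distance of 21 m.u. corresponds to a recombination frequency of 0.210.
The F1 is T M / t m, so T m is a recombinant gamete class with expected frequency r/2 = 0.210/2 = 0.1050.
That is 0.1050 = 10.5% of the progeny.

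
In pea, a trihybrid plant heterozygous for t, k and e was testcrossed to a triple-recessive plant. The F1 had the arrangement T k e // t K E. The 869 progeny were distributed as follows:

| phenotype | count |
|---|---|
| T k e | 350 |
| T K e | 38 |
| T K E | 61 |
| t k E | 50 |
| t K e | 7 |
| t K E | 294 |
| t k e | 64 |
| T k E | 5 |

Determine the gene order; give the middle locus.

e

The two rarest classes, T k E and t K e, are the double crossovers. Comparing them with the parentals, only the e allele has switched, so e is the middle locus and the order is t – e – k.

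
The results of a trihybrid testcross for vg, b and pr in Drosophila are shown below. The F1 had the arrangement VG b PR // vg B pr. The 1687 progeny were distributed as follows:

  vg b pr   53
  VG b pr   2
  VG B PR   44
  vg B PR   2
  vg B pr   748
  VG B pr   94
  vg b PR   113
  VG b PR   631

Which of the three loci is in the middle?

The two rarest classes, VG b pr and vg B PR, are the double crossovers. Comparing them with the parentals, only the pr allele has switched, so pr is the middle locus and the order is vg – pr – b.

pr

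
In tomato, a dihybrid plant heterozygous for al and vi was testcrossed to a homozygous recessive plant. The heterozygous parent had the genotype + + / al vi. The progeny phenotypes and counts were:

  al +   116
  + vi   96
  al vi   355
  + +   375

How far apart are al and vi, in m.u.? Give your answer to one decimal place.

The recombinant classes are + vi and al +: 96 + 116 = 212.
Recombination frequency = 212/942 = 0.2251 ≈ 22.5%, i.e. 22.5 m.u.

22.5 m.u.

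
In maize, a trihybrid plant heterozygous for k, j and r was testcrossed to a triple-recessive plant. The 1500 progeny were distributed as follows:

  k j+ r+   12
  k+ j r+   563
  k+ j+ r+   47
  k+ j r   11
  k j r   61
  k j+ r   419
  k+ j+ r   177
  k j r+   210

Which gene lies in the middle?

The two most frequent reciprocal classes, k j+ r and k+ j r+, are the parental types, so the F1 was k j+ r / k+ j r+.
The two rarest classes, k j+ r+ and k+ j r, are the double crossovers. Comparing them with the parentals, only the r allele has switched, so r is the middle locus and the order is k – r – j.

r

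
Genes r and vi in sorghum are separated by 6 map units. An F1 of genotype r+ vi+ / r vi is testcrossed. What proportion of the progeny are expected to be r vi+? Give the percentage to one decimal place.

A map distance of 6 map units corresponds to a recombination frequency of 0.060.
The F1 is r+ vi+ / r vi, so r vi+ is a recombinant gamete class with expected frequency r/2 = 0.060/2 = 0.0300.
That is 0.0300 = 3.0% of the progeny.

3.0%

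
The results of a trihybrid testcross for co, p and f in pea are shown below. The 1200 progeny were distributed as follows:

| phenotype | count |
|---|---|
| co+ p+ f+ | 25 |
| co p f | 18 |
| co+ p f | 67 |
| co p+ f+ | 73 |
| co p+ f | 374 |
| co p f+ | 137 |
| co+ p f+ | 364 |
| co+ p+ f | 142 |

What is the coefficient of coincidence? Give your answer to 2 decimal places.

0.88

The two most frequent reciprocal classes, co p+ f and co+ p f+, are the parental types, so the F1 was co p+ f / co+ p f+.
The two rarest classes, co p f and co+ p+ f+, are the double crossovers. Comparing them with the parentals, only the p allele has switched, so p is the middle locus and the order is f – p – co.
f–p: (140 + 43)/1200 = 0.1525; p–co: (279 + 43)/1200 = 0.2683.
Expected DCO frequency = 0.1525 × 0.2683 ≈ 0.04092; observed = 43/1200 ≈ 0.03583.
Coefficient of coincidence = 0.03583/0.04092 ≈ 0.88.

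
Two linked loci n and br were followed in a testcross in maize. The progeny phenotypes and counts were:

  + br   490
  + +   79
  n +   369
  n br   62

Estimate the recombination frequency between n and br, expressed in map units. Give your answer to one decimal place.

14.1 map units

The two most frequent classes, + br (490) and n + (369), are the parental types, so the F1 was + br / n +.
The recombinant classes are + + and n br: 79 + 62 = 141.
Recombination frequency = 141/1000 = 0.1410 ≈ 14.1%, i.e. 14.1 map units.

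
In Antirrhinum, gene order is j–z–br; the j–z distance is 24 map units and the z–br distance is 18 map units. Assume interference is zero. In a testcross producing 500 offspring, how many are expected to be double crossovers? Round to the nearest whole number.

22

Map distances give recombination frequencies of 0.240 and 0.180 for the two intervals.
With no interference, expected double-crossover frequency = 0.240 × 0.180 = 0.04320.
Expected number = 0.04320 × 500 = 21.60 ≈ 22.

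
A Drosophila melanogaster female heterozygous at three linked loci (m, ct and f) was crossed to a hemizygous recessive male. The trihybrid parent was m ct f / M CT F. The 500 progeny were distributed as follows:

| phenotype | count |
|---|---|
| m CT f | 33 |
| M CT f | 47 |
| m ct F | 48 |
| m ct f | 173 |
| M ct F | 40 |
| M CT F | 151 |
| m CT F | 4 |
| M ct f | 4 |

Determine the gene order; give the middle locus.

The two rarest classes, M ct f and m CT F, are the double crossovers. Comparing them with the parentals, only the m allele has switched, so m is the middle locus and the order is f – m – ct.

m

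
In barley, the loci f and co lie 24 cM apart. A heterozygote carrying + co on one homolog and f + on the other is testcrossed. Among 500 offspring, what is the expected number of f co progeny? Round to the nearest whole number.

A map distance of 24 cM corresponds to a recombination frequency of 0.240.
The F1 is + co / f +, so f co is a recombinant gamete class with expected frequency r/2 = 0.240/2 = 0.1200.
Expected number = 0.1200 × 500 = 60.00 ≈ 60.

60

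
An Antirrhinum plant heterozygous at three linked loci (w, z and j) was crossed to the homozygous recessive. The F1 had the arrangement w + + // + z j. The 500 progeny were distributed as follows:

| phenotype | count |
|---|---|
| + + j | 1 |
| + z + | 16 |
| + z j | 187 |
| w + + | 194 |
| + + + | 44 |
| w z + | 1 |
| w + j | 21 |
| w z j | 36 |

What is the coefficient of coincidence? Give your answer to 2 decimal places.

The two rarest classes, w z + and + + j, are the double crossovers. Comparing them with the parentals, only the z allele has switched, so z is the middle locus and the order is w – z – j.
w–z: (80 + 2)/500 = 0.1640; z–j: (37 + 2)/500 = 0.0780.
Expected DCO frequency = 0.1640 × 0.0780 ≈ 0.01279; observed = 2/500 ≈ 0.00400.
Coefficient of coincidence = 0.00400/0.01279 ≈ 0.31.

0.31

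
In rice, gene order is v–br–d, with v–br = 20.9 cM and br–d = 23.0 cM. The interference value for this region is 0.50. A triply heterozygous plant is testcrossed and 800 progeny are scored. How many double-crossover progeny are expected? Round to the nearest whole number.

19

Map distances give recombination frequencies of 0.209 and 0.230 for the two intervals.
With interference 0.50 (so coincidence = 0.50), expected double-crossover frequency = 0.209 × 0.230 × 0.50 = 0.02404.
Expected number = 0.02404 × 800 = 19.23 ≈ 19.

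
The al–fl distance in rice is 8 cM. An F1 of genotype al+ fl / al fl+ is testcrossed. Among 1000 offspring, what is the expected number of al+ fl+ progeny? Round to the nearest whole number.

A map distance of 8 cM corresponds to a recombination frequency of 0.080.
The F1 is al+ fl / al fl+, so al+ fl+ is a recombinant gamete class with expected frequency r/2 = 0.080/2 = 0.0400.
Expected number = 0.0400 × 1000 = 40.00 ≈ 40.

40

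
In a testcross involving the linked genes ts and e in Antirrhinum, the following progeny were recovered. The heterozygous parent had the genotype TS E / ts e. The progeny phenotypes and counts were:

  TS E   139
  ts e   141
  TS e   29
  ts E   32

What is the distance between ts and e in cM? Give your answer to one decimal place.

17.9 cM

The recombinant classes are TS e and ts E: 29 + 32 = 61.
Recombination frequency = 61/341 = 0.1789 ≈ 17.9%, i.e. 17.9 cM.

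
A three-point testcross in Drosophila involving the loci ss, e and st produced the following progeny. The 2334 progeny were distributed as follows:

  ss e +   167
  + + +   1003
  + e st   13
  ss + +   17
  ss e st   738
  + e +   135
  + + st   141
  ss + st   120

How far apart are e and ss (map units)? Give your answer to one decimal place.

12.2 map units

The two most frequent reciprocal classes, + + + and ss e st, are the parental types, so the F1 was + + + / ss e st.
The two rarest classes, ss + + and + e st, are the double crossovers. Comparing them with the parentals, only the ss allele has switched, so ss is the middle locus and the order is st – ss – e.
Crossovers in the ss–e interval produce the single-crossover classes + e + and ss + st (135 + 120 = 255) plus the double crossovers (30).
RF(ss–e) = (255 + 30) / 2334 = 285/2334 = 0.1221 → 12.2 map units.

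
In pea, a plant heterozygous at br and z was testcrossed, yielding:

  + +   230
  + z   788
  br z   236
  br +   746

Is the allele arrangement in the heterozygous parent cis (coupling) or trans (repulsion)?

trans

The two most frequent classes are + z (788) and br + (746); these are the parental (non-recombinant) types.
So the F1 carried + z on one chromosome and br + on the other — the recessive alleles are on opposite chromosomes (trans / repulsion).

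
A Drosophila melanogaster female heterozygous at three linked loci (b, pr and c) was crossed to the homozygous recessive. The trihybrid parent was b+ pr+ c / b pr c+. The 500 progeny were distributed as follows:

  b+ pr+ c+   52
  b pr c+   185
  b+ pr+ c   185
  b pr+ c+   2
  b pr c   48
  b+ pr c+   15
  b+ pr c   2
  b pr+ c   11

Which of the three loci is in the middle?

pr

The two rarest classes, b+ pr c and b pr+ c+, are the double crossovers. Comparing them with the parentals, only the pr allele has switched, so pr is the middle locus and the order is b – pr – c.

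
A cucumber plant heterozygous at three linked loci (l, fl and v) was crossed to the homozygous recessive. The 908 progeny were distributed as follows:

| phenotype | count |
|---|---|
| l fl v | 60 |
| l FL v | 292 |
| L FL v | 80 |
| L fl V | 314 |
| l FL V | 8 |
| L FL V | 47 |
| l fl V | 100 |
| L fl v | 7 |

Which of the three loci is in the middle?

The two most frequent reciprocal classes, l FL v and L fl V, are the parental types, so the F1 was l FL v / L fl V.
The two rarest classes, l FL V and L fl v, are the double crossovers. Comparing them with the parentals, only the v allele has switched, so v is the middle locus and the order is l – v – fl.

v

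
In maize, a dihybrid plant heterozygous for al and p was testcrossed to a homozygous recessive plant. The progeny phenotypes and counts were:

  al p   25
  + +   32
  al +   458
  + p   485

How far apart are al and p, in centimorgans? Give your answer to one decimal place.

5.7 centimorgans

The two most frequent classes, + p (485) and al + (458), are the parental types, so the F1 was + p / al +.
The recombinant classes are + + and al p: 32 + 25 = 57.
Recombination frequency = 57/1000 = 0.0570 ≈ 5.7%, i.e. 5.7 centimorgans.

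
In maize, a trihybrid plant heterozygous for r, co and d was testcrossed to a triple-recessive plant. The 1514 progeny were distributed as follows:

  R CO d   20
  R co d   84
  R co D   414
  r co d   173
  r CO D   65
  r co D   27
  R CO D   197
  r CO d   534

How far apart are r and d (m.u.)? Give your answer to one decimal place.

The two most frequent reciprocal classes, R co D and r CO d, are the parental types, so the F1 was R co D / r CO d.
The two rarest classes, r co D and R CO d, are the double crossovers. Comparing them with the parentals, only the r allele has switched, so r is the middle locus and the order is co – r – d.
Crossovers in the r–d interval produce the single-crossover classes R co d and r CO D (84 + 65 = 149) plus the double crossovers (47).
RF(r–d) = (149 + 47) / 1514 = 196/1514 = 0.1295 → 12.9 m.u.

12.9 m.u.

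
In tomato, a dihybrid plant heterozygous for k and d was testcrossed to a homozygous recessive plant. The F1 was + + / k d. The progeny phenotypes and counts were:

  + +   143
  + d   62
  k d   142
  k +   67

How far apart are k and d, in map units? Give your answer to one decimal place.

31.2 map units

The recombinant classes are + d and k +: 62 + 67 = 129.
Recombination frequency = 129/414 = 0.3116 ≈ 31.2%, i.e. 31.2 map units.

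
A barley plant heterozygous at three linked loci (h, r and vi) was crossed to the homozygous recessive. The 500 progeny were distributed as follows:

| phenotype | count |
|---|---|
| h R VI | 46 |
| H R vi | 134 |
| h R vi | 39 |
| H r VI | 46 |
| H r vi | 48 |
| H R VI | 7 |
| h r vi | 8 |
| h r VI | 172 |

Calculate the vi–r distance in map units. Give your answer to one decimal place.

21.8 map units

The two most frequent reciprocal classes, h r VI and H R vi, are the parental types, so the F1 was h r VI / H R vi.
The two rarest classes, h r vi and H R VI, are the double crossovers. Comparing them with the parentals, only the vi allele has switched, so vi is the middle locus and the order is r – vi – h.
Crossovers in the r–vi interval produce the single-crossover classes h R VI and H r vi (46 + 48 = 94) plus the double crossovers (15).
RF(r–vi) = (94 + 15) / 500 = 109/500 = 0.2180 → 21.8 map units.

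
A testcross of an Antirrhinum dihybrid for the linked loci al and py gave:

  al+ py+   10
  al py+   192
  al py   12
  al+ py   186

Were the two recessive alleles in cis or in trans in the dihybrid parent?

trans

The two most frequent classes are al+ py (186) and al py+ (192); these are the parental (non-recombinant) types.
So the F1 carried al+ py on one chromosome and al py+ on the other — the recessive alleles are on opposite chromosomes (trans / repulsion).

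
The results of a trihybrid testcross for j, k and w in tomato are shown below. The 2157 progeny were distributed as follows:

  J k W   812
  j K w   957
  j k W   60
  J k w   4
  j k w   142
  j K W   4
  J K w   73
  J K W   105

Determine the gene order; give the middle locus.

The two most frequent reciprocal classes, j K w and J k W, are the parental types, so the F1 was j K w / J k W.
The two rarest classes, j K W and J k w, are the double crossovers. Comparing them with the parentals, only the w allele has switched, so w is the middle locus and the order is j – w – k.

w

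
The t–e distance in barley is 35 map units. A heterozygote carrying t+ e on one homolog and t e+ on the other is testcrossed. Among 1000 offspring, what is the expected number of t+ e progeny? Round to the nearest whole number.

A map distance of 35 map units corresponds to a recombination frequency of 0.350.
The F1 is t+ e / t e+, so t+ e is a parental gamete class with expected frequency (1 − r)/2 = 0.650/2 = 0.3250.
Expected number = 0.3250 × 1000 = 325.00 ≈ 325.

325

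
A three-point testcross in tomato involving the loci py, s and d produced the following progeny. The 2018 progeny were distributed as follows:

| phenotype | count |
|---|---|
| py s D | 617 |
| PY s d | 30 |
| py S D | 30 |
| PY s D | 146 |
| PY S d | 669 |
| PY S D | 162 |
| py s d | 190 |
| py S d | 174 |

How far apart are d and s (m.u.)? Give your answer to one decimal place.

20.4 m.u.

The two most frequent reciprocal classes, PY S d and py s D, are the parental types, so the F1 was PY S d / py s D.
The two rarest classes, PY s d and py S D, are the double crossovers. Comparing them with the parentals, only the s allele has switched, so s is the middle locus and the order is d – s – py.
Crossovers in the d–s interval produce the single-crossover classes PY S D and py s d (162 + 190 = 352) plus the double crossovers (60).
RF(d–s) = (352 + 60) / 2018 = 412/2018 = 0.2042 → 20.4 m.u.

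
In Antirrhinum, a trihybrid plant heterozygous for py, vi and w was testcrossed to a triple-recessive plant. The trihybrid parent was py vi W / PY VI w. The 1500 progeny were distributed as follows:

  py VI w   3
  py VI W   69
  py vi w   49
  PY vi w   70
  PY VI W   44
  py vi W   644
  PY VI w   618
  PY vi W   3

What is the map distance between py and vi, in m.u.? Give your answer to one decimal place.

9.7 m.u.

The two rarest classes, PY vi W and py VI w, are the double crossovers. Comparing them with the parentals, only the py allele has switched, so py is the middle locus and the order is w – py – vi.
Crossovers in the py–vi interval produce the single-crossover classes py VI W and PY vi w (69 + 70 = 139) plus the double crossovers (6).
RF(py–vi) = (139 + 6) / 1500 = 145/1500 = 0.0967 → 9.7 m.u.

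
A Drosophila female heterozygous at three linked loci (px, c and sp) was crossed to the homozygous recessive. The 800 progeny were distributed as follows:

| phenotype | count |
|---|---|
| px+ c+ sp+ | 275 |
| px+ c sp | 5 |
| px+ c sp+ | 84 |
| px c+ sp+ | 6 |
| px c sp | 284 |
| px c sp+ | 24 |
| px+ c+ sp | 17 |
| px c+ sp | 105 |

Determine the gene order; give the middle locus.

px

The two most frequent reciprocal classes, px+ c+ sp+ and px c sp, are the parental types, so the F1 was px+ c+ sp+ / px c sp.
The two rarest classes, px c+ sp+ and px+ c sp, are the double crossovers. Comparing them with the parentals, only the px allele has switched, so px is the middle locus and the order is sp – px – c.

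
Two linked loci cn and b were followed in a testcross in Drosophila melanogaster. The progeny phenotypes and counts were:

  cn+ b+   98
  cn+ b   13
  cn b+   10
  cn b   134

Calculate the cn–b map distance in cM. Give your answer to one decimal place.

9.0 cM

The two most frequent classes, cn+ b+ (98) and cn b (134), are the parental types, so the F1 was cn+ b+ / cn b.
The recombinant classes are cn+ b and cn b+: 13 + 10 = 23.
Recombination frequency = 23/255 = 0.0902 ≈ 9.0%, i.e. 9.0 cM.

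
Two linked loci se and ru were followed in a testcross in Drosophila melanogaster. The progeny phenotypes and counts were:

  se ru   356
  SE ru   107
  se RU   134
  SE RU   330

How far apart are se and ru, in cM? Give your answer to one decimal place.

26.0 cM

The two most frequent classes, SE RU (330) and se ru (356), are the parental types, so the F1 was SE RU / se ru.
The recombinant classes are SE ru and se RU: 107 + 134 = 241.
Recombination frequency = 241/927 = 0.2600 ≈ 26.0%, i.e. 26.0 cM.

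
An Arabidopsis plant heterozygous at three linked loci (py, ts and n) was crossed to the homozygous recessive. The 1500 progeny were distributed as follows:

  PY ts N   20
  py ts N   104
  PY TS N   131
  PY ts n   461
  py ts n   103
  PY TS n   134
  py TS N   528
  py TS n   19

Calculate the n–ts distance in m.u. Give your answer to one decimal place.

The two most frequent reciprocal classes, PY ts n and py TS N, are the parental types, so the F1 was PY ts n / py TS N.
The two rarest classes, PY ts N and py TS n, are the double crossovers. Comparing them with the parentals, only the n allele has switched, so n is the middle locus and the order is ts – n – py.
Crossovers in the ts–n interval produce the single-crossover classes PY TS n and py ts N (134 + 104 = 238) plus the double crossovers (39).
RF(ts–n) = (238 + 39) / 1500 = 277/1500 = 0.1847 → 18.5 m.u.

18.5 m.u.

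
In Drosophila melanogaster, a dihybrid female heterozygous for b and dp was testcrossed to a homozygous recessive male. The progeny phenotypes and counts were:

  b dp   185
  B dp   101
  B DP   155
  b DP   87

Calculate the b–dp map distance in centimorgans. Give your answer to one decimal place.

The two most frequent classes, B DP (155) and b dp (185), are the parental types, so the F1 was B DP / b dp.
The recombinant classes are B dp and b DP: 101 + 87 = 188.
Recombination frequency = 188/528 = 0.3561 ≈ 35.6%, i.e. 35.6 centimorgans.

35.6 centimorgans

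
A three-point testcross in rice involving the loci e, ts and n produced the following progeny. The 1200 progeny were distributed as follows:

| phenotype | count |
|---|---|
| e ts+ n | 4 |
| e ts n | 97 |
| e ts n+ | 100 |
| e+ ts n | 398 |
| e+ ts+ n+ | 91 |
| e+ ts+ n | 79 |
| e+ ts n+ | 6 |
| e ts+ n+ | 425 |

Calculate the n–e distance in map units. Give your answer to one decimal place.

The two most frequent reciprocal classes, e ts+ n+ and e+ ts n, are the parental types, so the F1 was e ts+ n+ / e+ ts n.
The two rarest classes, e ts+ n and e+ ts n+, are the double crossovers. Comparing them with the parentals, only the n allele has switched, so n is the middle locus and the order is ts – n – e.
Crossovers in the n–e interval produce the single-crossover classes e+ ts+ n+ and e ts n (91 + 97 = 188) plus the double crossovers (10).
RF(n–e) = (188 + 10) / 1200 = 198/1200 = 0.1650 → 16.5 map units.

16.5 map units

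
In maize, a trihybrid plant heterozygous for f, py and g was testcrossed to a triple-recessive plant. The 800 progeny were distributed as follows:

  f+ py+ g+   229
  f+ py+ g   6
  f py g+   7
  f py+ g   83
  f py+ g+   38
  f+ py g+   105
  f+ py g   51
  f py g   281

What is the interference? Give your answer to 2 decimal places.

0.49

The two most frequent reciprocal classes, f+ py+ g+ and f py g, are the parental types, so the F1 was f+ py+ g+ / f py g.
The two rarest classes, f+ py+ g and f py g+, are the double crossovers. Comparing them with the parentals, only the g allele has switched, so g is the middle locus and the order is py – g – f.
py–g: (188 + 13)/800 = 0.2512; g–f: (89 + 13)/800 = 0.1275.
Expected DCO frequency = 0.2512 × 0.1275 ≈ 0.03203; observed = 13/800 ≈ 0.01625.
Coefficient of coincidence = 0.01625/0.03203 ≈ 0.51; interference = 1 − 0.51 = 0.49.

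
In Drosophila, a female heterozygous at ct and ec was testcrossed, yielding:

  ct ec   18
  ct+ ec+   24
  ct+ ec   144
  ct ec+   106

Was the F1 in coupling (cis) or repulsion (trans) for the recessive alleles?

The two most frequent classes are ct+ ec (144) and ct ec+ (106); these are the parental (non-recombinant) types.
So the F1 carried ct+ ec on one chromosome and ct ec+ on the other — the recessive alleles are on opposite chromosomes (trans / repulsion).

trans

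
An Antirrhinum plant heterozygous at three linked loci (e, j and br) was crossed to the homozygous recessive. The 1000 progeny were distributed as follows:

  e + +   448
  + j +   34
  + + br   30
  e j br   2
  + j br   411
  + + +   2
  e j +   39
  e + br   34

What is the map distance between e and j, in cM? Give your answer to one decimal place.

7.3 cM

The two most frequent reciprocal classes, e + + and + j br, are the parental types, so the F1 was e + + / + j br.
The two rarest classes, + + + and e j br, are the double crossovers. Comparing them with the parentals, only the e allele has switched, so e is the middle locus and the order is br – e – j.
Crossovers in the e–j interval produce the single-crossover classes e j + and + + br (39 + 30 = 69) plus the double crossovers (4).
RF(e–j) = (69 + 4) / 1000 = 73/1000 = 0.0730 → 7.3 cM.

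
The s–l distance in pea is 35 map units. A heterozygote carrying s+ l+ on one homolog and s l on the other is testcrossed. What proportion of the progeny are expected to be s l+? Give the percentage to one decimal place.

A map distance of 35 map units corresponds to a recombination frequency of 0.350.
The F1 is s+ l+ / s l, so s l+ is a recombinant gamete class with expected frequency r/2 = 0.350/2 = 0.1750.
That is 0.1750 = 17.5% of the progeny.

17.5%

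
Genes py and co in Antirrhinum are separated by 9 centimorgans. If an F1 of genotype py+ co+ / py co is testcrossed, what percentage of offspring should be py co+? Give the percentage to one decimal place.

A map distance of 9 centimorgans corresponds to a recombination frequency of 0.090.
The F1 is py+ co+ / py co, so py co+ is a recombinant gamete class with expected frequency r/2 = 0.090/2 = 0.0450.
That is 0.0450 = 4.5% of the progeny.

4.5%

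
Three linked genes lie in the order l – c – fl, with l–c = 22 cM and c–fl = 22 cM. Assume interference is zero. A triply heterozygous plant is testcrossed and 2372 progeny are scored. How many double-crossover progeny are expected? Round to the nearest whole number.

Map distances give recombination frequencies of 0.220 and 0.220 for the two intervals.
With no interference, expected double-crossover frequency = 0.220 × 0.220 = 0.04840.
Expected number = 0.04840 × 2372 = 114.80 ≈ 115.

115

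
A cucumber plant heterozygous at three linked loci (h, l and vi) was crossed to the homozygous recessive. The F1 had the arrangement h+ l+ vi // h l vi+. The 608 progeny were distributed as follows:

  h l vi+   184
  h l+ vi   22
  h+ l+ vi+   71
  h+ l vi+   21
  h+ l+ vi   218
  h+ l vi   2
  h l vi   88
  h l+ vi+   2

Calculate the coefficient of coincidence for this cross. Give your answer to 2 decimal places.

0.32

The two rarest classes, h+ l vi and h l+ vi+, are the double crossovers. Comparing them with the parentals, only the l allele has switched, so l is the middle locus and the order is vi – l – h.
vi–l: (159 + 4)/608 = 0.2681; l–h: (43 + 4)/608 = 0.0773.
Expected DCO frequency = 0.2681 × 0.0773 ≈ 0.02072; observed = 4/608 ≈ 0.00658.
Coefficient of coincidence = 0.00658/0.02072 ≈ 0.32.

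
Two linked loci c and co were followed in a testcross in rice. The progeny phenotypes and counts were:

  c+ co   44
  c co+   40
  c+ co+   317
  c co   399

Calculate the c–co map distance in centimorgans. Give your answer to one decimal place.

10.5 centimorgans

The two most frequent classes, c+ co+ (317) and c co (399), are the parental types, so the F1 was c+ co+ / c co.
The recombinant classes are c+ co and c co+: 44 + 40 = 84.
Recombination frequency = 84/800 = 0.1050 ≈ 10.5%, i.e. 10.5 centimorgans.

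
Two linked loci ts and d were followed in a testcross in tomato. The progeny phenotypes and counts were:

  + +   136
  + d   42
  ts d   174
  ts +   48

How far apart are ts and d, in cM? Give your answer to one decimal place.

22.5 cM

The two most frequent classes, + + (136) and ts d (174), are the parental types, so the F1 was + + / ts d.
The recombinant classes are + d and ts +: 42 + 48 = 90.
Recombination frequency = 90/400 = 0.2250 ≈ 22.5%, i.e. 22.5 cM.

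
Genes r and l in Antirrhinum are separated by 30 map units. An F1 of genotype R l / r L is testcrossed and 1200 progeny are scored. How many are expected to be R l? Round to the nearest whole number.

420

A map distance of 30 map units corresponds to a recombination frequency of 0.300.
The F1 is R l / r L, so R l is a parental gamete class with expected frequency (1 − r)/2 = 0.700/2 = 0.3500.
Expected number = 0.3500 × 1200 = 420.00 ≈ 420.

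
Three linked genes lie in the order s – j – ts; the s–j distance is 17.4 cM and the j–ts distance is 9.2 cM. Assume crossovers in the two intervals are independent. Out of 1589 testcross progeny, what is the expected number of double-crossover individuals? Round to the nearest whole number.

Map distances give recombination frequencies of 0.174 and 0.092 for the two intervals.
With no interference, expected double-crossover frequency = 0.174 × 0.092 = 0.01601.
Expected number = 0.01601 × 1589 = 25.44 ≈ 25.

25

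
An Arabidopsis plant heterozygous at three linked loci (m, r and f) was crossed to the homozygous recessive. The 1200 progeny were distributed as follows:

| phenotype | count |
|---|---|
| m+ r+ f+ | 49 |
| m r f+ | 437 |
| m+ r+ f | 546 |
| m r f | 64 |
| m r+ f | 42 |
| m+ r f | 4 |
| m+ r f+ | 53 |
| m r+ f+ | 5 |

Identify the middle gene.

The two most frequent reciprocal classes, m r f+ and m+ r+ f, are the parental types, so the F1 was m r f+ / m+ r+ f.
The two rarest classes, m r+ f+ and m+ r f, are the double crossovers. Comparing them with the parentals, only the r allele has switched, so r is the middle locus and the order is m – r – f.

r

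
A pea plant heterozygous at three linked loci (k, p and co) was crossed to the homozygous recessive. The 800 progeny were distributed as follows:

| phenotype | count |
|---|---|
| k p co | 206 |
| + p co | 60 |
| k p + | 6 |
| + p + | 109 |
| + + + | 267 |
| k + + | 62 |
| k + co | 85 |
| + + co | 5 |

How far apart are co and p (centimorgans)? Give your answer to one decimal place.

25.6 centimorgans

The two most frequent reciprocal classes, k p co and + + +, are the parental types, so the F1 was k p co / + + +.
The two rarest classes, k p + and + + co, are the double crossovers. Comparing them with the parentals, only the co allele has switched, so co is the middle locus and the order is k – co – p.
Crossovers in the co–p interval produce the single-crossover classes k + co and + p + (85 + 109 = 194) plus the double crossovers (11).
RF(co–p) = (194 + 11) / 800 = 205/800 = 0.2562 → 25.6 centimorgans.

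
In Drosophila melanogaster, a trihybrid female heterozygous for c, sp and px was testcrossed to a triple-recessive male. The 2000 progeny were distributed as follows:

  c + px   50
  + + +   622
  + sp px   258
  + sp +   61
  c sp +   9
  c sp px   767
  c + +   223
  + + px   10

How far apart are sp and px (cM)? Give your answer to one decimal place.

6.5 cM

The two most frequent reciprocal classes, + + + and c sp px, are the parental types, so the F1 was + + + / c sp px.
The two rarest classes, + + px and c sp +, are the double crossovers. Comparing them with the parentals, only the px allele has switched, so px is the middle locus and the order is sp – px – c.
Crossovers in the sp–px interval produce the single-crossover classes + sp + and c + px (61 + 50 = 111) plus the double crossovers (19).
RF(sp–px) = (111 + 19) / 2000 = 130/2000 = 0.0650 → 6.5 cM.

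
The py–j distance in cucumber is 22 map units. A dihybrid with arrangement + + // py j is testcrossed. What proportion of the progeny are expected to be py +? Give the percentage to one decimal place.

A map distance of 22 map units corresponds to a recombination frequency of 0.220.
The F1 is + + / py j, so py + is a recombinant gamete class with expected frequency r/2 = 0.220/2 = 0.1100.
That is 0.1100 = 11.0% of the progeny.

11.0%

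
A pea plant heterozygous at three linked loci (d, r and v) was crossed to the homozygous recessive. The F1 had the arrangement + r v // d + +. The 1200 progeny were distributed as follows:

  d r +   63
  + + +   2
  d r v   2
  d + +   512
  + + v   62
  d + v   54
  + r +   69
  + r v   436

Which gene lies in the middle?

The two rarest classes, d r v and + + +, are the double crossovers. Comparing them with the parentals, only the d allele has switched, so d is the middle locus and the order is v – d – r.

d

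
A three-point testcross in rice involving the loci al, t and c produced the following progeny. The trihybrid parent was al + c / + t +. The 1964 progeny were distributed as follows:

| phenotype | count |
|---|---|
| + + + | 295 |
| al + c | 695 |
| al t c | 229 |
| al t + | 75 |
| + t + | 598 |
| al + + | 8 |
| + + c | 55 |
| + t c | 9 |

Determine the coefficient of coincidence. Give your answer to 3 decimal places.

0.420

The two rarest classes, al + + and + t c, are the double crossovers. Comparing them with the parentals, only the c allele has switched, so c is the middle locus and the order is t – c – al.
t–c: (524 + 17)/1964 = 0.2755; c–al: (130 + 17)/1964 = 0.0748.
Expected DCO frequency = 0.2755 × 0.0748 ≈ 0.02061; observed = 17/1964 ≈ 0.00866.
Coefficient of coincidence = 0.00866/0.02061 ≈ 0.420.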